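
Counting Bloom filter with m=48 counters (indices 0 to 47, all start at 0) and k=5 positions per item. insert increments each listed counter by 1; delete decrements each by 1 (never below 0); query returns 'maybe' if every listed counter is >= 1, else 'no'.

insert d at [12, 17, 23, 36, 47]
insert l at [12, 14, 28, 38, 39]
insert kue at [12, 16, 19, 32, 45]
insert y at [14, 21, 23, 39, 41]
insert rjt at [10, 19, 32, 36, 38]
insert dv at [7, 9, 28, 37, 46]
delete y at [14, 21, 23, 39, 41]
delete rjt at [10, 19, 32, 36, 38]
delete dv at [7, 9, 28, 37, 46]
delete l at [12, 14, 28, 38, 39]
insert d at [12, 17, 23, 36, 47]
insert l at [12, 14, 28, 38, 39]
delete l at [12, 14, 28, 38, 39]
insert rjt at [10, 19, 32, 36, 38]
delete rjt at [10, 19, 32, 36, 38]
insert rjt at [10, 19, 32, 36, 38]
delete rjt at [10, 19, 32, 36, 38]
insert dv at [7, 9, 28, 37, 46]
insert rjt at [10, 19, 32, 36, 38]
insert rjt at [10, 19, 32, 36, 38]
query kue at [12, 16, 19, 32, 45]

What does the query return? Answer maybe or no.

Answer: maybe

Derivation:
Step 1: insert d at [12, 17, 23, 36, 47] -> counters=[0,0,0,0,0,0,0,0,0,0,0,0,1,0,0,0,0,1,0,0,0,0,0,1,0,0,0,0,0,0,0,0,0,0,0,0,1,0,0,0,0,0,0,0,0,0,0,1]
Step 2: insert l at [12, 14, 28, 38, 39] -> counters=[0,0,0,0,0,0,0,0,0,0,0,0,2,0,1,0,0,1,0,0,0,0,0,1,0,0,0,0,1,0,0,0,0,0,0,0,1,0,1,1,0,0,0,0,0,0,0,1]
Step 3: insert kue at [12, 16, 19, 32, 45] -> counters=[0,0,0,0,0,0,0,0,0,0,0,0,3,0,1,0,1,1,0,1,0,0,0,1,0,0,0,0,1,0,0,0,1,0,0,0,1,0,1,1,0,0,0,0,0,1,0,1]
Step 4: insert y at [14, 21, 23, 39, 41] -> counters=[0,0,0,0,0,0,0,0,0,0,0,0,3,0,2,0,1,1,0,1,0,1,0,2,0,0,0,0,1,0,0,0,1,0,0,0,1,0,1,2,0,1,0,0,0,1,0,1]
Step 5: insert rjt at [10, 19, 32, 36, 38] -> counters=[0,0,0,0,0,0,0,0,0,0,1,0,3,0,2,0,1,1,0,2,0,1,0,2,0,0,0,0,1,0,0,0,2,0,0,0,2,0,2,2,0,1,0,0,0,1,0,1]
Step 6: insert dv at [7, 9, 28, 37, 46] -> counters=[0,0,0,0,0,0,0,1,0,1,1,0,3,0,2,0,1,1,0,2,0,1,0,2,0,0,0,0,2,0,0,0,2,0,0,0,2,1,2,2,0,1,0,0,0,1,1,1]
Step 7: delete y at [14, 21, 23, 39, 41] -> counters=[0,0,0,0,0,0,0,1,0,1,1,0,3,0,1,0,1,1,0,2,0,0,0,1,0,0,0,0,2,0,0,0,2,0,0,0,2,1,2,1,0,0,0,0,0,1,1,1]
Step 8: delete rjt at [10, 19, 32, 36, 38] -> counters=[0,0,0,0,0,0,0,1,0,1,0,0,3,0,1,0,1,1,0,1,0,0,0,1,0,0,0,0,2,0,0,0,1,0,0,0,1,1,1,1,0,0,0,0,0,1,1,1]
Step 9: delete dv at [7, 9, 28, 37, 46] -> counters=[0,0,0,0,0,0,0,0,0,0,0,0,3,0,1,0,1,1,0,1,0,0,0,1,0,0,0,0,1,0,0,0,1,0,0,0,1,0,1,1,0,0,0,0,0,1,0,1]
Step 10: delete l at [12, 14, 28, 38, 39] -> counters=[0,0,0,0,0,0,0,0,0,0,0,0,2,0,0,0,1,1,0,1,0,0,0,1,0,0,0,0,0,0,0,0,1,0,0,0,1,0,0,0,0,0,0,0,0,1,0,1]
Step 11: insert d at [12, 17, 23, 36, 47] -> counters=[0,0,0,0,0,0,0,0,0,0,0,0,3,0,0,0,1,2,0,1,0,0,0,2,0,0,0,0,0,0,0,0,1,0,0,0,2,0,0,0,0,0,0,0,0,1,0,2]
Step 12: insert l at [12, 14, 28, 38, 39] -> counters=[0,0,0,0,0,0,0,0,0,0,0,0,4,0,1,0,1,2,0,1,0,0,0,2,0,0,0,0,1,0,0,0,1,0,0,0,2,0,1,1,0,0,0,0,0,1,0,2]
Step 13: delete l at [12, 14, 28, 38, 39] -> counters=[0,0,0,0,0,0,0,0,0,0,0,0,3,0,0,0,1,2,0,1,0,0,0,2,0,0,0,0,0,0,0,0,1,0,0,0,2,0,0,0,0,0,0,0,0,1,0,2]
Step 14: insert rjt at [10, 19, 32, 36, 38] -> counters=[0,0,0,0,0,0,0,0,0,0,1,0,3,0,0,0,1,2,0,2,0,0,0,2,0,0,0,0,0,0,0,0,2,0,0,0,3,0,1,0,0,0,0,0,0,1,0,2]
Step 15: delete rjt at [10, 19, 32, 36, 38] -> counters=[0,0,0,0,0,0,0,0,0,0,0,0,3,0,0,0,1,2,0,1,0,0,0,2,0,0,0,0,0,0,0,0,1,0,0,0,2,0,0,0,0,0,0,0,0,1,0,2]
Step 16: insert rjt at [10, 19, 32, 36, 38] -> counters=[0,0,0,0,0,0,0,0,0,0,1,0,3,0,0,0,1,2,0,2,0,0,0,2,0,0,0,0,0,0,0,0,2,0,0,0,3,0,1,0,0,0,0,0,0,1,0,2]
Step 17: delete rjt at [10, 19, 32, 36, 38] -> counters=[0,0,0,0,0,0,0,0,0,0,0,0,3,0,0,0,1,2,0,1,0,0,0,2,0,0,0,0,0,0,0,0,1,0,0,0,2,0,0,0,0,0,0,0,0,1,0,2]
Step 18: insert dv at [7, 9, 28, 37, 46] -> counters=[0,0,0,0,0,0,0,1,0,1,0,0,3,0,0,0,1,2,0,1,0,0,0,2,0,0,0,0,1,0,0,0,1,0,0,0,2,1,0,0,0,0,0,0,0,1,1,2]
Step 19: insert rjt at [10, 19, 32, 36, 38] -> counters=[0,0,0,0,0,0,0,1,0,1,1,0,3,0,0,0,1,2,0,2,0,0,0,2,0,0,0,0,1,0,0,0,2,0,0,0,3,1,1,0,0,0,0,0,0,1,1,2]
Step 20: insert rjt at [10, 19, 32, 36, 38] -> counters=[0,0,0,0,0,0,0,1,0,1,2,0,3,0,0,0,1,2,0,3,0,0,0,2,0,0,0,0,1,0,0,0,3,0,0,0,4,1,2,0,0,0,0,0,0,1,1,2]
Query kue: check counters[12]=3 counters[16]=1 counters[19]=3 counters[32]=3 counters[45]=1 -> maybe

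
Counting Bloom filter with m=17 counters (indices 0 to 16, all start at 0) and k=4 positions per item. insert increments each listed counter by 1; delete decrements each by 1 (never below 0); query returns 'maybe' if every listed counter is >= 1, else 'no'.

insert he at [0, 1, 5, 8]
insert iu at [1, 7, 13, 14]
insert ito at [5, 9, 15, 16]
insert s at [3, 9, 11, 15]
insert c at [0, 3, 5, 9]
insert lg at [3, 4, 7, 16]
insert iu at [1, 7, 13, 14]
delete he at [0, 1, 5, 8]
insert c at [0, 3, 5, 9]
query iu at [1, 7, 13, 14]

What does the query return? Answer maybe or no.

Step 1: insert he at [0, 1, 5, 8] -> counters=[1,1,0,0,0,1,0,0,1,0,0,0,0,0,0,0,0]
Step 2: insert iu at [1, 7, 13, 14] -> counters=[1,2,0,0,0,1,0,1,1,0,0,0,0,1,1,0,0]
Step 3: insert ito at [5, 9, 15, 16] -> counters=[1,2,0,0,0,2,0,1,1,1,0,0,0,1,1,1,1]
Step 4: insert s at [3, 9, 11, 15] -> counters=[1,2,0,1,0,2,0,1,1,2,0,1,0,1,1,2,1]
Step 5: insert c at [0, 3, 5, 9] -> counters=[2,2,0,2,0,3,0,1,1,3,0,1,0,1,1,2,1]
Step 6: insert lg at [3, 4, 7, 16] -> counters=[2,2,0,3,1,3,0,2,1,3,0,1,0,1,1,2,2]
Step 7: insert iu at [1, 7, 13, 14] -> counters=[2,3,0,3,1,3,0,3,1,3,0,1,0,2,2,2,2]
Step 8: delete he at [0, 1, 5, 8] -> counters=[1,2,0,3,1,2,0,3,0,3,0,1,0,2,2,2,2]
Step 9: insert c at [0, 3, 5, 9] -> counters=[2,2,0,4,1,3,0,3,0,4,0,1,0,2,2,2,2]
Query iu: check counters[1]=2 counters[7]=3 counters[13]=2 counters[14]=2 -> maybe

Answer: maybe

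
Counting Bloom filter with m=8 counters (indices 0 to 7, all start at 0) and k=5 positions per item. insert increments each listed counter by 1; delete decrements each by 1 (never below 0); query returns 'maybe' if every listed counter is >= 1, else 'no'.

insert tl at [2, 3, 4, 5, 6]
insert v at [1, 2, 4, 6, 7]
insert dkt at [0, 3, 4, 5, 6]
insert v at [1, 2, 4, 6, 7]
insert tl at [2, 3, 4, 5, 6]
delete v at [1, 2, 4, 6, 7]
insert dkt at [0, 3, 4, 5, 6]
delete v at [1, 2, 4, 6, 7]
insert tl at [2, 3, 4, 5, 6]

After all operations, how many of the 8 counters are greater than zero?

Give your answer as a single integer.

Answer: 6

Derivation:
Step 1: insert tl at [2, 3, 4, 5, 6] -> counters=[0,0,1,1,1,1,1,0]
Step 2: insert v at [1, 2, 4, 6, 7] -> counters=[0,1,2,1,2,1,2,1]
Step 3: insert dkt at [0, 3, 4, 5, 6] -> counters=[1,1,2,2,3,2,3,1]
Step 4: insert v at [1, 2, 4, 6, 7] -> counters=[1,2,3,2,4,2,4,2]
Step 5: insert tl at [2, 3, 4, 5, 6] -> counters=[1,2,4,3,5,3,5,2]
Step 6: delete v at [1, 2, 4, 6, 7] -> counters=[1,1,3,3,4,3,4,1]
Step 7: insert dkt at [0, 3, 4, 5, 6] -> counters=[2,1,3,4,5,4,5,1]
Step 8: delete v at [1, 2, 4, 6, 7] -> counters=[2,0,2,4,4,4,4,0]
Step 9: insert tl at [2, 3, 4, 5, 6] -> counters=[2,0,3,5,5,5,5,0]
Final counters=[2,0,3,5,5,5,5,0] -> 6 nonzero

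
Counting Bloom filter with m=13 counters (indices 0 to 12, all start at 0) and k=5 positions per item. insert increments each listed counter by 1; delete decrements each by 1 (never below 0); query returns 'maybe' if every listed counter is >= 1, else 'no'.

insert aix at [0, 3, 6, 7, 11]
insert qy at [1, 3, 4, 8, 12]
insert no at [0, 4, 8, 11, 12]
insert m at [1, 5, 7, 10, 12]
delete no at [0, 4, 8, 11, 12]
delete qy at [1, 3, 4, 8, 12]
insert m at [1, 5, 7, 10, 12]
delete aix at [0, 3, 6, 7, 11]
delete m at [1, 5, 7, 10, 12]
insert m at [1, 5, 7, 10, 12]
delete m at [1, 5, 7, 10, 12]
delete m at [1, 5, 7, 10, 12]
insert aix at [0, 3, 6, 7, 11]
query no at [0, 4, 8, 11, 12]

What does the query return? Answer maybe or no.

Answer: no

Derivation:
Step 1: insert aix at [0, 3, 6, 7, 11] -> counters=[1,0,0,1,0,0,1,1,0,0,0,1,0]
Step 2: insert qy at [1, 3, 4, 8, 12] -> counters=[1,1,0,2,1,0,1,1,1,0,0,1,1]
Step 3: insert no at [0, 4, 8, 11, 12] -> counters=[2,1,0,2,2,0,1,1,2,0,0,2,2]
Step 4: insert m at [1, 5, 7, 10, 12] -> counters=[2,2,0,2,2,1,1,2,2,0,1,2,3]
Step 5: delete no at [0, 4, 8, 11, 12] -> counters=[1,2,0,2,1,1,1,2,1,0,1,1,2]
Step 6: delete qy at [1, 3, 4, 8, 12] -> counters=[1,1,0,1,0,1,1,2,0,0,1,1,1]
Step 7: insert m at [1, 5, 7, 10, 12] -> counters=[1,2,0,1,0,2,1,3,0,0,2,1,2]
Step 8: delete aix at [0, 3, 6, 7, 11] -> counters=[0,2,0,0,0,2,0,2,0,0,2,0,2]
Step 9: delete m at [1, 5, 7, 10, 12] -> counters=[0,1,0,0,0,1,0,1,0,0,1,0,1]
Step 10: insert m at [1, 5, 7, 10, 12] -> counters=[0,2,0,0,0,2,0,2,0,0,2,0,2]
Step 11: delete m at [1, 5, 7, 10, 12] -> counters=[0,1,0,0,0,1,0,1,0,0,1,0,1]
Step 12: delete m at [1, 5, 7, 10, 12] -> counters=[0,0,0,0,0,0,0,0,0,0,0,0,0]
Step 13: insert aix at [0, 3, 6, 7, 11] -> counters=[1,0,0,1,0,0,1,1,0,0,0,1,0]
Query no: check counters[0]=1 counters[4]=0 counters[8]=0 counters[11]=1 counters[12]=0 -> no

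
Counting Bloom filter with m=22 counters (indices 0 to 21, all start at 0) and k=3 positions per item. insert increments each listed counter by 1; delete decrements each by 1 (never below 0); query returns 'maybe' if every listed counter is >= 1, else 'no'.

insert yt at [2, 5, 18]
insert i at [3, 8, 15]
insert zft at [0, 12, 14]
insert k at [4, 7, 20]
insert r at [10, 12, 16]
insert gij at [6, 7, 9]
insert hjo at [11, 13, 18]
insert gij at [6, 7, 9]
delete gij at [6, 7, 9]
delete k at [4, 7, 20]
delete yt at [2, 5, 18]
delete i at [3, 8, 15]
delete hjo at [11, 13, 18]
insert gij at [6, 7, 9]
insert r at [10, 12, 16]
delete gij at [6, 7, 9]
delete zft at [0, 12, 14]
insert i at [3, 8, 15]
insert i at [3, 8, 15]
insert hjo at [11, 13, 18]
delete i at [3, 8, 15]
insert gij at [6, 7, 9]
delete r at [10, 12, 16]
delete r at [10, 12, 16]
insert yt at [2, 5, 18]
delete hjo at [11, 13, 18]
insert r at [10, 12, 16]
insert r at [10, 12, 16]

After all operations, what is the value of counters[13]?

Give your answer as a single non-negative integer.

Answer: 0

Derivation:
Step 1: insert yt at [2, 5, 18] -> counters=[0,0,1,0,0,1,0,0,0,0,0,0,0,0,0,0,0,0,1,0,0,0]
Step 2: insert i at [3, 8, 15] -> counters=[0,0,1,1,0,1,0,0,1,0,0,0,0,0,0,1,0,0,1,0,0,0]
Step 3: insert zft at [0, 12, 14] -> counters=[1,0,1,1,0,1,0,0,1,0,0,0,1,0,1,1,0,0,1,0,0,0]
Step 4: insert k at [4, 7, 20] -> counters=[1,0,1,1,1,1,0,1,1,0,0,0,1,0,1,1,0,0,1,0,1,0]
Step 5: insert r at [10, 12, 16] -> counters=[1,0,1,1,1,1,0,1,1,0,1,0,2,0,1,1,1,0,1,0,1,0]
Step 6: insert gij at [6, 7, 9] -> counters=[1,0,1,1,1,1,1,2,1,1,1,0,2,0,1,1,1,0,1,0,1,0]
Step 7: insert hjo at [11, 13, 18] -> counters=[1,0,1,1,1,1,1,2,1,1,1,1,2,1,1,1,1,0,2,0,1,0]
Step 8: insert gij at [6, 7, 9] -> counters=[1,0,1,1,1,1,2,3,1,2,1,1,2,1,1,1,1,0,2,0,1,0]
Step 9: delete gij at [6, 7, 9] -> counters=[1,0,1,1,1,1,1,2,1,1,1,1,2,1,1,1,1,0,2,0,1,0]
Step 10: delete k at [4, 7, 20] -> counters=[1,0,1,1,0,1,1,1,1,1,1,1,2,1,1,1,1,0,2,0,0,0]
Step 11: delete yt at [2, 5, 18] -> counters=[1,0,0,1,0,0,1,1,1,1,1,1,2,1,1,1,1,0,1,0,0,0]
Step 12: delete i at [3, 8, 15] -> counters=[1,0,0,0,0,0,1,1,0,1,1,1,2,1,1,0,1,0,1,0,0,0]
Step 13: delete hjo at [11, 13, 18] -> counters=[1,0,0,0,0,0,1,1,0,1,1,0,2,0,1,0,1,0,0,0,0,0]
Step 14: insert gij at [6, 7, 9] -> counters=[1,0,0,0,0,0,2,2,0,2,1,0,2,0,1,0,1,0,0,0,0,0]
Step 15: insert r at [10, 12, 16] -> counters=[1,0,0,0,0,0,2,2,0,2,2,0,3,0,1,0,2,0,0,0,0,0]
Step 16: delete gij at [6, 7, 9] -> counters=[1,0,0,0,0,0,1,1,0,1,2,0,3,0,1,0,2,0,0,0,0,0]
Step 17: delete zft at [0, 12, 14] -> counters=[0,0,0,0,0,0,1,1,0,1,2,0,2,0,0,0,2,0,0,0,0,0]
Step 18: insert i at [3, 8, 15] -> counters=[0,0,0,1,0,0,1,1,1,1,2,0,2,0,0,1,2,0,0,0,0,0]
Step 19: insert i at [3, 8, 15] -> counters=[0,0,0,2,0,0,1,1,2,1,2,0,2,0,0,2,2,0,0,0,0,0]
Step 20: insert hjo at [11, 13, 18] -> counters=[0,0,0,2,0,0,1,1,2,1,2,1,2,1,0,2,2,0,1,0,0,0]
Step 21: delete i at [3, 8, 15] -> counters=[0,0,0,1,0,0,1,1,1,1,2,1,2,1,0,1,2,0,1,0,0,0]
Step 22: insert gij at [6, 7, 9] -> counters=[0,0,0,1,0,0,2,2,1,2,2,1,2,1,0,1,2,0,1,0,0,0]
Step 23: delete r at [10, 12, 16] -> counters=[0,0,0,1,0,0,2,2,1,2,1,1,1,1,0,1,1,0,1,0,0,0]
Step 24: delete r at [10, 12, 16] -> counters=[0,0,0,1,0,0,2,2,1,2,0,1,0,1,0,1,0,0,1,0,0,0]
Step 25: insert yt at [2, 5, 18] -> counters=[0,0,1,1,0,1,2,2,1,2,0,1,0,1,0,1,0,0,2,0,0,0]
Step 26: delete hjo at [11, 13, 18] -> counters=[0,0,1,1,0,1,2,2,1,2,0,0,0,0,0,1,0,0,1,0,0,0]
Step 27: insert r at [10, 12, 16] -> counters=[0,0,1,1,0,1,2,2,1,2,1,0,1,0,0,1,1,0,1,0,0,0]
Step 28: insert r at [10, 12, 16] -> counters=[0,0,1,1,0,1,2,2,1,2,2,0,2,0,0,1,2,0,1,0,0,0]
Final counters=[0,0,1,1,0,1,2,2,1,2,2,0,2,0,0,1,2,0,1,0,0,0] -> counters[13]=0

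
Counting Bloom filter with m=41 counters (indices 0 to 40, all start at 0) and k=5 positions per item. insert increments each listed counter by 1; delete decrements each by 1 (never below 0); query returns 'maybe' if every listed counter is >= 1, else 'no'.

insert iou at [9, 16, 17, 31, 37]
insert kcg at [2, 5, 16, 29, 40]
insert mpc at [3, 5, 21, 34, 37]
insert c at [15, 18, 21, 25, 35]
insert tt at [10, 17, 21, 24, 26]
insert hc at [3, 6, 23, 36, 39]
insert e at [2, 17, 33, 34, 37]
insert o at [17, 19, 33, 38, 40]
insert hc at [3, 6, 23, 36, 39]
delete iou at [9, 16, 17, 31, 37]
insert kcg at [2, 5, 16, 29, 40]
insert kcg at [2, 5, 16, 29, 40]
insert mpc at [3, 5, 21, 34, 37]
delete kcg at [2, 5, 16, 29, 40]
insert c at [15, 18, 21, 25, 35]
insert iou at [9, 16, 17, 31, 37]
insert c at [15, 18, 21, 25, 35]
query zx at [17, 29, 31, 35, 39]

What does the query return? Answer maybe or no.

Answer: maybe

Derivation:
Step 1: insert iou at [9, 16, 17, 31, 37] -> counters=[0,0,0,0,0,0,0,0,0,1,0,0,0,0,0,0,1,1,0,0,0,0,0,0,0,0,0,0,0,0,0,1,0,0,0,0,0,1,0,0,0]
Step 2: insert kcg at [2, 5, 16, 29, 40] -> counters=[0,0,1,0,0,1,0,0,0,1,0,0,0,0,0,0,2,1,0,0,0,0,0,0,0,0,0,0,0,1,0,1,0,0,0,0,0,1,0,0,1]
Step 3: insert mpc at [3, 5, 21, 34, 37] -> counters=[0,0,1,1,0,2,0,0,0,1,0,0,0,0,0,0,2,1,0,0,0,1,0,0,0,0,0,0,0,1,0,1,0,0,1,0,0,2,0,0,1]
Step 4: insert c at [15, 18, 21, 25, 35] -> counters=[0,0,1,1,0,2,0,0,0,1,0,0,0,0,0,1,2,1,1,0,0,2,0,0,0,1,0,0,0,1,0,1,0,0,1,1,0,2,0,0,1]
Step 5: insert tt at [10, 17, 21, 24, 26] -> counters=[0,0,1,1,0,2,0,0,0,1,1,0,0,0,0,1,2,2,1,0,0,3,0,0,1,1,1,0,0,1,0,1,0,0,1,1,0,2,0,0,1]
Step 6: insert hc at [3, 6, 23, 36, 39] -> counters=[0,0,1,2,0,2,1,0,0,1,1,0,0,0,0,1,2,2,1,0,0,3,0,1,1,1,1,0,0,1,0,1,0,0,1,1,1,2,0,1,1]
Step 7: insert e at [2, 17, 33, 34, 37] -> counters=[0,0,2,2,0,2,1,0,0,1,1,0,0,0,0,1,2,3,1,0,0,3,0,1,1,1,1,0,0,1,0,1,0,1,2,1,1,3,0,1,1]
Step 8: insert o at [17, 19, 33, 38, 40] -> counters=[0,0,2,2,0,2,1,0,0,1,1,0,0,0,0,1,2,4,1,1,0,3,0,1,1,1,1,0,0,1,0,1,0,2,2,1,1,3,1,1,2]
Step 9: insert hc at [3, 6, 23, 36, 39] -> counters=[0,0,2,3,0,2,2,0,0,1,1,0,0,0,0,1,2,4,1,1,0,3,0,2,1,1,1,0,0,1,0,1,0,2,2,1,2,3,1,2,2]
Step 10: delete iou at [9, 16, 17, 31, 37] -> counters=[0,0,2,3,0,2,2,0,0,0,1,0,0,0,0,1,1,3,1,1,0,3,0,2,1,1,1,0,0,1,0,0,0,2,2,1,2,2,1,2,2]
Step 11: insert kcg at [2, 5, 16, 29, 40] -> counters=[0,0,3,3,0,3,2,0,0,0,1,0,0,0,0,1,2,3,1,1,0,3,0,2,1,1,1,0,0,2,0,0,0,2,2,1,2,2,1,2,3]
Step 12: insert kcg at [2, 5, 16, 29, 40] -> counters=[0,0,4,3,0,4,2,0,0,0,1,0,0,0,0,1,3,3,1,1,0,3,0,2,1,1,1,0,0,3,0,0,0,2,2,1,2,2,1,2,4]
Step 13: insert mpc at [3, 5, 21, 34, 37] -> counters=[0,0,4,4,0,5,2,0,0,0,1,0,0,0,0,1,3,3,1,1,0,4,0,2,1,1,1,0,0,3,0,0,0,2,3,1,2,3,1,2,4]
Step 14: delete kcg at [2, 5, 16, 29, 40] -> counters=[0,0,3,4,0,4,2,0,0,0,1,0,0,0,0,1,2,3,1,1,0,4,0,2,1,1,1,0,0,2,0,0,0,2,3,1,2,3,1,2,3]
Step 15: insert c at [15, 18, 21, 25, 35] -> counters=[0,0,3,4,0,4,2,0,0,0,1,0,0,0,0,2,2,3,2,1,0,5,0,2,1,2,1,0,0,2,0,0,0,2,3,2,2,3,1,2,3]
Step 16: insert iou at [9, 16, 17, 31, 37] -> counters=[0,0,3,4,0,4,2,0,0,1,1,0,0,0,0,2,3,4,2,1,0,5,0,2,1,2,1,0,0,2,0,1,0,2,3,2,2,4,1,2,3]
Step 17: insert c at [15, 18, 21, 25, 35] -> counters=[0,0,3,4,0,4,2,0,0,1,1,0,0,0,0,3,3,4,3,1,0,6,0,2,1,3,1,0,0,2,0,1,0,2,3,3,2,4,1,2,3]
Query zx: check counters[17]=4 counters[29]=2 counters[31]=1 counters[35]=3 counters[39]=2 -> maybe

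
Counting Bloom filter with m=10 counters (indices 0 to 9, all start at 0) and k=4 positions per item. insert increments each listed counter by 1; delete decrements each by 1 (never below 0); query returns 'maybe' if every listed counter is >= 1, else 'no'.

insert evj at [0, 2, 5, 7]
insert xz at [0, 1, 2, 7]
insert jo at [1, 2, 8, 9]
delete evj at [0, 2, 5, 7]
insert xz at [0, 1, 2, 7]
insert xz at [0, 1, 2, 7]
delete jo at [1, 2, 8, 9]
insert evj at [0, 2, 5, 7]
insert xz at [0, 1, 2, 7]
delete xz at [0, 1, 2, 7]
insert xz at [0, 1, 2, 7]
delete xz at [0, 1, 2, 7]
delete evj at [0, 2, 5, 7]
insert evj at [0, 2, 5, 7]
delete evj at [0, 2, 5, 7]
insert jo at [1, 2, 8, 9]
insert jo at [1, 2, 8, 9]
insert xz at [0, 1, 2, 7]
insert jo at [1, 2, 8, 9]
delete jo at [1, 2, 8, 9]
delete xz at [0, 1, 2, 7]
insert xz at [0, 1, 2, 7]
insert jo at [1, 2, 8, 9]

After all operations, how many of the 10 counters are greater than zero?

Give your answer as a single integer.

Step 1: insert evj at [0, 2, 5, 7] -> counters=[1,0,1,0,0,1,0,1,0,0]
Step 2: insert xz at [0, 1, 2, 7] -> counters=[2,1,2,0,0,1,0,2,0,0]
Step 3: insert jo at [1, 2, 8, 9] -> counters=[2,2,3,0,0,1,0,2,1,1]
Step 4: delete evj at [0, 2, 5, 7] -> counters=[1,2,2,0,0,0,0,1,1,1]
Step 5: insert xz at [0, 1, 2, 7] -> counters=[2,3,3,0,0,0,0,2,1,1]
Step 6: insert xz at [0, 1, 2, 7] -> counters=[3,4,4,0,0,0,0,3,1,1]
Step 7: delete jo at [1, 2, 8, 9] -> counters=[3,3,3,0,0,0,0,3,0,0]
Step 8: insert evj at [0, 2, 5, 7] -> counters=[4,3,4,0,0,1,0,4,0,0]
Step 9: insert xz at [0, 1, 2, 7] -> counters=[5,4,5,0,0,1,0,5,0,0]
Step 10: delete xz at [0, 1, 2, 7] -> counters=[4,3,4,0,0,1,0,4,0,0]
Step 11: insert xz at [0, 1, 2, 7] -> counters=[5,4,5,0,0,1,0,5,0,0]
Step 12: delete xz at [0, 1, 2, 7] -> counters=[4,3,4,0,0,1,0,4,0,0]
Step 13: delete evj at [0, 2, 5, 7] -> counters=[3,3,3,0,0,0,0,3,0,0]
Step 14: insert evj at [0, 2, 5, 7] -> counters=[4,3,4,0,0,1,0,4,0,0]
Step 15: delete evj at [0, 2, 5, 7] -> counters=[3,3,3,0,0,0,0,3,0,0]
Step 16: insert jo at [1, 2, 8, 9] -> counters=[3,4,4,0,0,0,0,3,1,1]
Step 17: insert jo at [1, 2, 8, 9] -> counters=[3,5,5,0,0,0,0,3,2,2]
Step 18: insert xz at [0, 1, 2, 7] -> counters=[4,6,6,0,0,0,0,4,2,2]
Step 19: insert jo at [1, 2, 8, 9] -> counters=[4,7,7,0,0,0,0,4,3,3]
Step 20: delete jo at [1, 2, 8, 9] -> counters=[4,6,6,0,0,0,0,4,2,2]
Step 21: delete xz at [0, 1, 2, 7] -> counters=[3,5,5,0,0,0,0,3,2,2]
Step 22: insert xz at [0, 1, 2, 7] -> counters=[4,6,6,0,0,0,0,4,2,2]
Step 23: insert jo at [1, 2, 8, 9] -> counters=[4,7,7,0,0,0,0,4,3,3]
Final counters=[4,7,7,0,0,0,0,4,3,3] -> 6 nonzero

Answer: 6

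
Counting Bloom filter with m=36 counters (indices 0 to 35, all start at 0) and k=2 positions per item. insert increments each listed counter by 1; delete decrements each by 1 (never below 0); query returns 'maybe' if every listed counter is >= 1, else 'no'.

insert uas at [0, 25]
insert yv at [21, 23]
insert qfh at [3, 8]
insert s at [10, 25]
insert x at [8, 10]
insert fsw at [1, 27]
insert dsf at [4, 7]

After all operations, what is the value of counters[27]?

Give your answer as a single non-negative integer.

Step 1: insert uas at [0, 25] -> counters=[1,0,0,0,0,0,0,0,0,0,0,0,0,0,0,0,0,0,0,0,0,0,0,0,0,1,0,0,0,0,0,0,0,0,0,0]
Step 2: insert yv at [21, 23] -> counters=[1,0,0,0,0,0,0,0,0,0,0,0,0,0,0,0,0,0,0,0,0,1,0,1,0,1,0,0,0,0,0,0,0,0,0,0]
Step 3: insert qfh at [3, 8] -> counters=[1,0,0,1,0,0,0,0,1,0,0,0,0,0,0,0,0,0,0,0,0,1,0,1,0,1,0,0,0,0,0,0,0,0,0,0]
Step 4: insert s at [10, 25] -> counters=[1,0,0,1,0,0,0,0,1,0,1,0,0,0,0,0,0,0,0,0,0,1,0,1,0,2,0,0,0,0,0,0,0,0,0,0]
Step 5: insert x at [8, 10] -> counters=[1,0,0,1,0,0,0,0,2,0,2,0,0,0,0,0,0,0,0,0,0,1,0,1,0,2,0,0,0,0,0,0,0,0,0,0]
Step 6: insert fsw at [1, 27] -> counters=[1,1,0,1,0,0,0,0,2,0,2,0,0,0,0,0,0,0,0,0,0,1,0,1,0,2,0,1,0,0,0,0,0,0,0,0]
Step 7: insert dsf at [4, 7] -> counters=[1,1,0,1,1,0,0,1,2,0,2,0,0,0,0,0,0,0,0,0,0,1,0,1,0,2,0,1,0,0,0,0,0,0,0,0]
Final counters=[1,1,0,1,1,0,0,1,2,0,2,0,0,0,0,0,0,0,0,0,0,1,0,1,0,2,0,1,0,0,0,0,0,0,0,0] -> counters[27]=1

Answer: 1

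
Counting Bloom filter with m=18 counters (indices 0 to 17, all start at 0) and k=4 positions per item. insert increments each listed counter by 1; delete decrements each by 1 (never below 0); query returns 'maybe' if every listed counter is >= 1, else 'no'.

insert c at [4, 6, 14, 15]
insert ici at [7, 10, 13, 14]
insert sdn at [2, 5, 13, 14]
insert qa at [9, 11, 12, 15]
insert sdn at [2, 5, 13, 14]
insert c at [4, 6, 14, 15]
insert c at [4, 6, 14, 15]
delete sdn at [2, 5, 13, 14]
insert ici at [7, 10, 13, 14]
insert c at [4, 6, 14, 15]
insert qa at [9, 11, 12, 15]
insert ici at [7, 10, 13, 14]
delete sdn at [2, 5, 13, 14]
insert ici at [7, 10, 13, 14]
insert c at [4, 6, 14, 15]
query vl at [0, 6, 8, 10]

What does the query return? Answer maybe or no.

Answer: no

Derivation:
Step 1: insert c at [4, 6, 14, 15] -> counters=[0,0,0,0,1,0,1,0,0,0,0,0,0,0,1,1,0,0]
Step 2: insert ici at [7, 10, 13, 14] -> counters=[0,0,0,0,1,0,1,1,0,0,1,0,0,1,2,1,0,0]
Step 3: insert sdn at [2, 5, 13, 14] -> counters=[0,0,1,0,1,1,1,1,0,0,1,0,0,2,3,1,0,0]
Step 4: insert qa at [9, 11, 12, 15] -> counters=[0,0,1,0,1,1,1,1,0,1,1,1,1,2,3,2,0,0]
Step 5: insert sdn at [2, 5, 13, 14] -> counters=[0,0,2,0,1,2,1,1,0,1,1,1,1,3,4,2,0,0]
Step 6: insert c at [4, 6, 14, 15] -> counters=[0,0,2,0,2,2,2,1,0,1,1,1,1,3,5,3,0,0]
Step 7: insert c at [4, 6, 14, 15] -> counters=[0,0,2,0,3,2,3,1,0,1,1,1,1,3,6,4,0,0]
Step 8: delete sdn at [2, 5, 13, 14] -> counters=[0,0,1,0,3,1,3,1,0,1,1,1,1,2,5,4,0,0]
Step 9: insert ici at [7, 10, 13, 14] -> counters=[0,0,1,0,3,1,3,2,0,1,2,1,1,3,6,4,0,0]
Step 10: insert c at [4, 6, 14, 15] -> counters=[0,0,1,0,4,1,4,2,0,1,2,1,1,3,7,5,0,0]
Step 11: insert qa at [9, 11, 12, 15] -> counters=[0,0,1,0,4,1,4,2,0,2,2,2,2,3,7,6,0,0]
Step 12: insert ici at [7, 10, 13, 14] -> counters=[0,0,1,0,4,1,4,3,0,2,3,2,2,4,8,6,0,0]
Step 13: delete sdn at [2, 5, 13, 14] -> counters=[0,0,0,0,4,0,4,3,0,2,3,2,2,3,7,6,0,0]
Step 14: insert ici at [7, 10, 13, 14] -> counters=[0,0,0,0,4,0,4,4,0,2,4,2,2,4,8,6,0,0]
Step 15: insert c at [4, 6, 14, 15] -> counters=[0,0,0,0,5,0,5,4,0,2,4,2,2,4,9,7,0,0]
Query vl: check counters[0]=0 counters[6]=5 counters[8]=0 counters[10]=4 -> no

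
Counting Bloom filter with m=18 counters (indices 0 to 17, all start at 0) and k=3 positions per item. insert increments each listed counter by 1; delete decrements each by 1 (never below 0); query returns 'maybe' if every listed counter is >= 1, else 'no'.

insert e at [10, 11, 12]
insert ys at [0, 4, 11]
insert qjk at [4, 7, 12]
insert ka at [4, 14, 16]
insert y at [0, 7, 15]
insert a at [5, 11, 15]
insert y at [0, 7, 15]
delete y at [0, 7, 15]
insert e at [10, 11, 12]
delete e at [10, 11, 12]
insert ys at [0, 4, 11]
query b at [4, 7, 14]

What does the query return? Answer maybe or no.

Step 1: insert e at [10, 11, 12] -> counters=[0,0,0,0,0,0,0,0,0,0,1,1,1,0,0,0,0,0]
Step 2: insert ys at [0, 4, 11] -> counters=[1,0,0,0,1,0,0,0,0,0,1,2,1,0,0,0,0,0]
Step 3: insert qjk at [4, 7, 12] -> counters=[1,0,0,0,2,0,0,1,0,0,1,2,2,0,0,0,0,0]
Step 4: insert ka at [4, 14, 16] -> counters=[1,0,0,0,3,0,0,1,0,0,1,2,2,0,1,0,1,0]
Step 5: insert y at [0, 7, 15] -> counters=[2,0,0,0,3,0,0,2,0,0,1,2,2,0,1,1,1,0]
Step 6: insert a at [5, 11, 15] -> counters=[2,0,0,0,3,1,0,2,0,0,1,3,2,0,1,2,1,0]
Step 7: insert y at [0, 7, 15] -> counters=[3,0,0,0,3,1,0,3,0,0,1,3,2,0,1,3,1,0]
Step 8: delete y at [0, 7, 15] -> counters=[2,0,0,0,3,1,0,2,0,0,1,3,2,0,1,2,1,0]
Step 9: insert e at [10, 11, 12] -> counters=[2,0,0,0,3,1,0,2,0,0,2,4,3,0,1,2,1,0]
Step 10: delete e at [10, 11, 12] -> counters=[2,0,0,0,3,1,0,2,0,0,1,3,2,0,1,2,1,0]
Step 11: insert ys at [0, 4, 11] -> counters=[3,0,0,0,4,1,0,2,0,0,1,4,2,0,1,2,1,0]
Query b: check counters[4]=4 counters[7]=2 counters[14]=1 -> maybe

Answer: maybe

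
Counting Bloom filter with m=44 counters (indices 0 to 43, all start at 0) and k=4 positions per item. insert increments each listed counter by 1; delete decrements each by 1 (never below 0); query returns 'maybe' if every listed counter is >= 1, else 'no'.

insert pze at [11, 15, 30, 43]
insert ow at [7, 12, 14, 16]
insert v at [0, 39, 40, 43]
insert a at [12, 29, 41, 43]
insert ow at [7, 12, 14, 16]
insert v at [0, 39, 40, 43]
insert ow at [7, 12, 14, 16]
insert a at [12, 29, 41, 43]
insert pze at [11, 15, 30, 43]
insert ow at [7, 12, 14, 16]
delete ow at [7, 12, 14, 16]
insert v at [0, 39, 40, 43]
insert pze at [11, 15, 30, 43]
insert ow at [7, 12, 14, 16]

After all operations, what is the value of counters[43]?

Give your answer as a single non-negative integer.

Step 1: insert pze at [11, 15, 30, 43] -> counters=[0,0,0,0,0,0,0,0,0,0,0,1,0,0,0,1,0,0,0,0,0,0,0,0,0,0,0,0,0,0,1,0,0,0,0,0,0,0,0,0,0,0,0,1]
Step 2: insert ow at [7, 12, 14, 16] -> counters=[0,0,0,0,0,0,0,1,0,0,0,1,1,0,1,1,1,0,0,0,0,0,0,0,0,0,0,0,0,0,1,0,0,0,0,0,0,0,0,0,0,0,0,1]
Step 3: insert v at [0, 39, 40, 43] -> counters=[1,0,0,0,0,0,0,1,0,0,0,1,1,0,1,1,1,0,0,0,0,0,0,0,0,0,0,0,0,0,1,0,0,0,0,0,0,0,0,1,1,0,0,2]
Step 4: insert a at [12, 29, 41, 43] -> counters=[1,0,0,0,0,0,0,1,0,0,0,1,2,0,1,1,1,0,0,0,0,0,0,0,0,0,0,0,0,1,1,0,0,0,0,0,0,0,0,1,1,1,0,3]
Step 5: insert ow at [7, 12, 14, 16] -> counters=[1,0,0,0,0,0,0,2,0,0,0,1,3,0,2,1,2,0,0,0,0,0,0,0,0,0,0,0,0,1,1,0,0,0,0,0,0,0,0,1,1,1,0,3]
Step 6: insert v at [0, 39, 40, 43] -> counters=[2,0,0,0,0,0,0,2,0,0,0,1,3,0,2,1,2,0,0,0,0,0,0,0,0,0,0,0,0,1,1,0,0,0,0,0,0,0,0,2,2,1,0,4]
Step 7: insert ow at [7, 12, 14, 16] -> counters=[2,0,0,0,0,0,0,3,0,0,0,1,4,0,3,1,3,0,0,0,0,0,0,0,0,0,0,0,0,1,1,0,0,0,0,0,0,0,0,2,2,1,0,4]
Step 8: insert a at [12, 29, 41, 43] -> counters=[2,0,0,0,0,0,0,3,0,0,0,1,5,0,3,1,3,0,0,0,0,0,0,0,0,0,0,0,0,2,1,0,0,0,0,0,0,0,0,2,2,2,0,5]
Step 9: insert pze at [11, 15, 30, 43] -> counters=[2,0,0,0,0,0,0,3,0,0,0,2,5,0,3,2,3,0,0,0,0,0,0,0,0,0,0,0,0,2,2,0,0,0,0,0,0,0,0,2,2,2,0,6]
Step 10: insert ow at [7, 12, 14, 16] -> counters=[2,0,0,0,0,0,0,4,0,0,0,2,6,0,4,2,4,0,0,0,0,0,0,0,0,0,0,0,0,2,2,0,0,0,0,0,0,0,0,2,2,2,0,6]
Step 11: delete ow at [7, 12, 14, 16] -> counters=[2,0,0,0,0,0,0,3,0,0,0,2,5,0,3,2,3,0,0,0,0,0,0,0,0,0,0,0,0,2,2,0,0,0,0,0,0,0,0,2,2,2,0,6]
Step 12: insert v at [0, 39, 40, 43] -> counters=[3,0,0,0,0,0,0,3,0,0,0,2,5,0,3,2,3,0,0,0,0,0,0,0,0,0,0,0,0,2,2,0,0,0,0,0,0,0,0,3,3,2,0,7]
Step 13: insert pze at [11, 15, 30, 43] -> counters=[3,0,0,0,0,0,0,3,0,0,0,3,5,0,3,3,3,0,0,0,0,0,0,0,0,0,0,0,0,2,3,0,0,0,0,0,0,0,0,3,3,2,0,8]
Step 14: insert ow at [7, 12, 14, 16] -> counters=[3,0,0,0,0,0,0,4,0,0,0,3,6,0,4,3,4,0,0,0,0,0,0,0,0,0,0,0,0,2,3,0,0,0,0,0,0,0,0,3,3,2,0,8]
Final counters=[3,0,0,0,0,0,0,4,0,0,0,3,6,0,4,3,4,0,0,0,0,0,0,0,0,0,0,0,0,2,3,0,0,0,0,0,0,0,0,3,3,2,0,8] -> counters[43]=8

Answer: 8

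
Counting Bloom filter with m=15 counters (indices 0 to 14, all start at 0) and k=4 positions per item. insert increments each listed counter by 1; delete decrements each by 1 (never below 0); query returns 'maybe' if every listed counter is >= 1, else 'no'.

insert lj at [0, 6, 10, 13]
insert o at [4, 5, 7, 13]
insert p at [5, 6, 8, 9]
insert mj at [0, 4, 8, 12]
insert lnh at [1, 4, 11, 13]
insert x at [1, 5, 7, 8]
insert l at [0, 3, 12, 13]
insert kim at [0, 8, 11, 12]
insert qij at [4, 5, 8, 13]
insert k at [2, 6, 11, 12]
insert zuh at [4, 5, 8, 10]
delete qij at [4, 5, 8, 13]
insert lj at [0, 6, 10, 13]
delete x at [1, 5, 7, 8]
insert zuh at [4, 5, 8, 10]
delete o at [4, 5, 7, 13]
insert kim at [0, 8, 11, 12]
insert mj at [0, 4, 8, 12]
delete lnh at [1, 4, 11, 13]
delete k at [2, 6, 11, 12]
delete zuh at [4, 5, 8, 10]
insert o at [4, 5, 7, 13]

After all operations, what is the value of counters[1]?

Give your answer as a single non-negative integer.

Step 1: insert lj at [0, 6, 10, 13] -> counters=[1,0,0,0,0,0,1,0,0,0,1,0,0,1,0]
Step 2: insert o at [4, 5, 7, 13] -> counters=[1,0,0,0,1,1,1,1,0,0,1,0,0,2,0]
Step 3: insert p at [5, 6, 8, 9] -> counters=[1,0,0,0,1,2,2,1,1,1,1,0,0,2,0]
Step 4: insert mj at [0, 4, 8, 12] -> counters=[2,0,0,0,2,2,2,1,2,1,1,0,1,2,0]
Step 5: insert lnh at [1, 4, 11, 13] -> counters=[2,1,0,0,3,2,2,1,2,1,1,1,1,3,0]
Step 6: insert x at [1, 5, 7, 8] -> counters=[2,2,0,0,3,3,2,2,3,1,1,1,1,3,0]
Step 7: insert l at [0, 3, 12, 13] -> counters=[3,2,0,1,3,3,2,2,3,1,1,1,2,4,0]
Step 8: insert kim at [0, 8, 11, 12] -> counters=[4,2,0,1,3,3,2,2,4,1,1,2,3,4,0]
Step 9: insert qij at [4, 5, 8, 13] -> counters=[4,2,0,1,4,4,2,2,5,1,1,2,3,5,0]
Step 10: insert k at [2, 6, 11, 12] -> counters=[4,2,1,1,4,4,3,2,5,1,1,3,4,5,0]
Step 11: insert zuh at [4, 5, 8, 10] -> counters=[4,2,1,1,5,5,3,2,6,1,2,3,4,5,0]
Step 12: delete qij at [4, 5, 8, 13] -> counters=[4,2,1,1,4,4,3,2,5,1,2,3,4,4,0]
Step 13: insert lj at [0, 6, 10, 13] -> counters=[5,2,1,1,4,4,4,2,5,1,3,3,4,5,0]
Step 14: delete x at [1, 5, 7, 8] -> counters=[5,1,1,1,4,3,4,1,4,1,3,3,4,5,0]
Step 15: insert zuh at [4, 5, 8, 10] -> counters=[5,1,1,1,5,4,4,1,5,1,4,3,4,5,0]
Step 16: delete o at [4, 5, 7, 13] -> counters=[5,1,1,1,4,3,4,0,5,1,4,3,4,4,0]
Step 17: insert kim at [0, 8, 11, 12] -> counters=[6,1,1,1,4,3,4,0,6,1,4,4,5,4,0]
Step 18: insert mj at [0, 4, 8, 12] -> counters=[7,1,1,1,5,3,4,0,7,1,4,4,6,4,0]
Step 19: delete lnh at [1, 4, 11, 13] -> counters=[7,0,1,1,4,3,4,0,7,1,4,3,6,3,0]
Step 20: delete k at [2, 6, 11, 12] -> counters=[7,0,0,1,4,3,3,0,7,1,4,2,5,3,0]
Step 21: delete zuh at [4, 5, 8, 10] -> counters=[7,0,0,1,3,2,3,0,6,1,3,2,5,3,0]
Step 22: insert o at [4, 5, 7, 13] -> counters=[7,0,0,1,4,3,3,1,6,1,3,2,5,4,0]
Final counters=[7,0,0,1,4,3,3,1,6,1,3,2,5,4,0] -> counters[1]=0

Answer: 0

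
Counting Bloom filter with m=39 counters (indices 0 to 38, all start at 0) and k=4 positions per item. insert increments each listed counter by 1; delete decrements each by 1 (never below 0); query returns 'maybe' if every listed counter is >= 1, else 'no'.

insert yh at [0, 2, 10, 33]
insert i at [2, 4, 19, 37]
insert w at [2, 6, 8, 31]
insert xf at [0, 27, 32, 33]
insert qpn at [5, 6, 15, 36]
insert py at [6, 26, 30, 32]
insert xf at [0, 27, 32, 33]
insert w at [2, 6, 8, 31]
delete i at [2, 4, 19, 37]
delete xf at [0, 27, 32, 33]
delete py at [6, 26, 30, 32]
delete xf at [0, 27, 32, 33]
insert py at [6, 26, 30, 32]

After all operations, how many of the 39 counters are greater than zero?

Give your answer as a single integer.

Answer: 13

Derivation:
Step 1: insert yh at [0, 2, 10, 33] -> counters=[1,0,1,0,0,0,0,0,0,0,1,0,0,0,0,0,0,0,0,0,0,0,0,0,0,0,0,0,0,0,0,0,0,1,0,0,0,0,0]
Step 2: insert i at [2, 4, 19, 37] -> counters=[1,0,2,0,1,0,0,0,0,0,1,0,0,0,0,0,0,0,0,1,0,0,0,0,0,0,0,0,0,0,0,0,0,1,0,0,0,1,0]
Step 3: insert w at [2, 6, 8, 31] -> counters=[1,0,3,0,1,0,1,0,1,0,1,0,0,0,0,0,0,0,0,1,0,0,0,0,0,0,0,0,0,0,0,1,0,1,0,0,0,1,0]
Step 4: insert xf at [0, 27, 32, 33] -> counters=[2,0,3,0,1,0,1,0,1,0,1,0,0,0,0,0,0,0,0,1,0,0,0,0,0,0,0,1,0,0,0,1,1,2,0,0,0,1,0]
Step 5: insert qpn at [5, 6, 15, 36] -> counters=[2,0,3,0,1,1,2,0,1,0,1,0,0,0,0,1,0,0,0,1,0,0,0,0,0,0,0,1,0,0,0,1,1,2,0,0,1,1,0]
Step 6: insert py at [6, 26, 30, 32] -> counters=[2,0,3,0,1,1,3,0,1,0,1,0,0,0,0,1,0,0,0,1,0,0,0,0,0,0,1,1,0,0,1,1,2,2,0,0,1,1,0]
Step 7: insert xf at [0, 27, 32, 33] -> counters=[3,0,3,0,1,1,3,0,1,0,1,0,0,0,0,1,0,0,0,1,0,0,0,0,0,0,1,2,0,0,1,1,3,3,0,0,1,1,0]
Step 8: insert w at [2, 6, 8, 31] -> counters=[3,0,4,0,1,1,4,0,2,0,1,0,0,0,0,1,0,0,0,1,0,0,0,0,0,0,1,2,0,0,1,2,3,3,0,0,1,1,0]
Step 9: delete i at [2, 4, 19, 37] -> counters=[3,0,3,0,0,1,4,0,2,0,1,0,0,0,0,1,0,0,0,0,0,0,0,0,0,0,1,2,0,0,1,2,3,3,0,0,1,0,0]
Step 10: delete xf at [0, 27, 32, 33] -> counters=[2,0,3,0,0,1,4,0,2,0,1,0,0,0,0,1,0,0,0,0,0,0,0,0,0,0,1,1,0,0,1,2,2,2,0,0,1,0,0]
Step 11: delete py at [6, 26, 30, 32] -> counters=[2,0,3,0,0,1,3,0,2,0,1,0,0,0,0,1,0,0,0,0,0,0,0,0,0,0,0,1,0,0,0,2,1,2,0,0,1,0,0]
Step 12: delete xf at [0, 27, 32, 33] -> counters=[1,0,3,0,0,1,3,0,2,0,1,0,0,0,0,1,0,0,0,0,0,0,0,0,0,0,0,0,0,0,0,2,0,1,0,0,1,0,0]
Step 13: insert py at [6, 26, 30, 32] -> counters=[1,0,3,0,0,1,4,0,2,0,1,0,0,0,0,1,0,0,0,0,0,0,0,0,0,0,1,0,0,0,1,2,1,1,0,0,1,0,0]
Final counters=[1,0,3,0,0,1,4,0,2,0,1,0,0,0,0,1,0,0,0,0,0,0,0,0,0,0,1,0,0,0,1,2,1,1,0,0,1,0,0] -> 13 nonzero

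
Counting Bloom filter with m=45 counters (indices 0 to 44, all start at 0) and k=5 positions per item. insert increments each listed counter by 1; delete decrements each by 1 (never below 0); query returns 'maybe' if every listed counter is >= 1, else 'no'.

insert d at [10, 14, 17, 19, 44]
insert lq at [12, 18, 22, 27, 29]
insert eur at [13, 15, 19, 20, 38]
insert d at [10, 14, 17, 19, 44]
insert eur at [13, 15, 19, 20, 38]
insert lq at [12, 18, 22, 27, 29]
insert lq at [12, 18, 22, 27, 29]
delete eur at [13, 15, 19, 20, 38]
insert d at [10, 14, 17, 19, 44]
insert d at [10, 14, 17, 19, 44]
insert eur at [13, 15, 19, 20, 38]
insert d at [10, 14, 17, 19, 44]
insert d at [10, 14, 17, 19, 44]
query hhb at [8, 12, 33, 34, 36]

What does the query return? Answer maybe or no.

Step 1: insert d at [10, 14, 17, 19, 44] -> counters=[0,0,0,0,0,0,0,0,0,0,1,0,0,0,1,0,0,1,0,1,0,0,0,0,0,0,0,0,0,0,0,0,0,0,0,0,0,0,0,0,0,0,0,0,1]
Step 2: insert lq at [12, 18, 22, 27, 29] -> counters=[0,0,0,0,0,0,0,0,0,0,1,0,1,0,1,0,0,1,1,1,0,0,1,0,0,0,0,1,0,1,0,0,0,0,0,0,0,0,0,0,0,0,0,0,1]
Step 3: insert eur at [13, 15, 19, 20, 38] -> counters=[0,0,0,0,0,0,0,0,0,0,1,0,1,1,1,1,0,1,1,2,1,0,1,0,0,0,0,1,0,1,0,0,0,0,0,0,0,0,1,0,0,0,0,0,1]
Step 4: insert d at [10, 14, 17, 19, 44] -> counters=[0,0,0,0,0,0,0,0,0,0,2,0,1,1,2,1,0,2,1,3,1,0,1,0,0,0,0,1,0,1,0,0,0,0,0,0,0,0,1,0,0,0,0,0,2]
Step 5: insert eur at [13, 15, 19, 20, 38] -> counters=[0,0,0,0,0,0,0,0,0,0,2,0,1,2,2,2,0,2,1,4,2,0,1,0,0,0,0,1,0,1,0,0,0,0,0,0,0,0,2,0,0,0,0,0,2]
Step 6: insert lq at [12, 18, 22, 27, 29] -> counters=[0,0,0,0,0,0,0,0,0,0,2,0,2,2,2,2,0,2,2,4,2,0,2,0,0,0,0,2,0,2,0,0,0,0,0,0,0,0,2,0,0,0,0,0,2]
Step 7: insert lq at [12, 18, 22, 27, 29] -> counters=[0,0,0,0,0,0,0,0,0,0,2,0,3,2,2,2,0,2,3,4,2,0,3,0,0,0,0,3,0,3,0,0,0,0,0,0,0,0,2,0,0,0,0,0,2]
Step 8: delete eur at [13, 15, 19, 20, 38] -> counters=[0,0,0,0,0,0,0,0,0,0,2,0,3,1,2,1,0,2,3,3,1,0,3,0,0,0,0,3,0,3,0,0,0,0,0,0,0,0,1,0,0,0,0,0,2]
Step 9: insert d at [10, 14, 17, 19, 44] -> counters=[0,0,0,0,0,0,0,0,0,0,3,0,3,1,3,1,0,3,3,4,1,0,3,0,0,0,0,3,0,3,0,0,0,0,0,0,0,0,1,0,0,0,0,0,3]
Step 10: insert d at [10, 14, 17, 19, 44] -> counters=[0,0,0,0,0,0,0,0,0,0,4,0,3,1,4,1,0,4,3,5,1,0,3,0,0,0,0,3,0,3,0,0,0,0,0,0,0,0,1,0,0,0,0,0,4]
Step 11: insert eur at [13, 15, 19, 20, 38] -> counters=[0,0,0,0,0,0,0,0,0,0,4,0,3,2,4,2,0,4,3,6,2,0,3,0,0,0,0,3,0,3,0,0,0,0,0,0,0,0,2,0,0,0,0,0,4]
Step 12: insert d at [10, 14, 17, 19, 44] -> counters=[0,0,0,0,0,0,0,0,0,0,5,0,3,2,5,2,0,5,3,7,2,0,3,0,0,0,0,3,0,3,0,0,0,0,0,0,0,0,2,0,0,0,0,0,5]
Step 13: insert d at [10, 14, 17, 19, 44] -> counters=[0,0,0,0,0,0,0,0,0,0,6,0,3,2,6,2,0,6,3,8,2,0,3,0,0,0,0,3,0,3,0,0,0,0,0,0,0,0,2,0,0,0,0,0,6]
Query hhb: check counters[8]=0 counters[12]=3 counters[33]=0 counters[34]=0 counters[36]=0 -> no

Answer: no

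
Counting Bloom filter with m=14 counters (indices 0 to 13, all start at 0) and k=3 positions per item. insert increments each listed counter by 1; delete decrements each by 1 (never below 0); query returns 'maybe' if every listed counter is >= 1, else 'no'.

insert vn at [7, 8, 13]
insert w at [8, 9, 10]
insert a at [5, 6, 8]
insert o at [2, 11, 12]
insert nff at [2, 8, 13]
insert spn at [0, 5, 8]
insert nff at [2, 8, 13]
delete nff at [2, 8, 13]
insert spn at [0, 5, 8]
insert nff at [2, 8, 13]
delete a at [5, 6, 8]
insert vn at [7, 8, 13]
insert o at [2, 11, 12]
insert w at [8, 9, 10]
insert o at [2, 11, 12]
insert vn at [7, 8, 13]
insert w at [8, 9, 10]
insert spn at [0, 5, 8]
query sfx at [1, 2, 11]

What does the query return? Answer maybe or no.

Answer: no

Derivation:
Step 1: insert vn at [7, 8, 13] -> counters=[0,0,0,0,0,0,0,1,1,0,0,0,0,1]
Step 2: insert w at [8, 9, 10] -> counters=[0,0,0,0,0,0,0,1,2,1,1,0,0,1]
Step 3: insert a at [5, 6, 8] -> counters=[0,0,0,0,0,1,1,1,3,1,1,0,0,1]
Step 4: insert o at [2, 11, 12] -> counters=[0,0,1,0,0,1,1,1,3,1,1,1,1,1]
Step 5: insert nff at [2, 8, 13] -> counters=[0,0,2,0,0,1,1,1,4,1,1,1,1,2]
Step 6: insert spn at [0, 5, 8] -> counters=[1,0,2,0,0,2,1,1,5,1,1,1,1,2]
Step 7: insert nff at [2, 8, 13] -> counters=[1,0,3,0,0,2,1,1,6,1,1,1,1,3]
Step 8: delete nff at [2, 8, 13] -> counters=[1,0,2,0,0,2,1,1,5,1,1,1,1,2]
Step 9: insert spn at [0, 5, 8] -> counters=[2,0,2,0,0,3,1,1,6,1,1,1,1,2]
Step 10: insert nff at [2, 8, 13] -> counters=[2,0,3,0,0,3,1,1,7,1,1,1,1,3]
Step 11: delete a at [5, 6, 8] -> counters=[2,0,3,0,0,2,0,1,6,1,1,1,1,3]
Step 12: insert vn at [7, 8, 13] -> counters=[2,0,3,0,0,2,0,2,7,1,1,1,1,4]
Step 13: insert o at [2, 11, 12] -> counters=[2,0,4,0,0,2,0,2,7,1,1,2,2,4]
Step 14: insert w at [8, 9, 10] -> counters=[2,0,4,0,0,2,0,2,8,2,2,2,2,4]
Step 15: insert o at [2, 11, 12] -> counters=[2,0,5,0,0,2,0,2,8,2,2,3,3,4]
Step 16: insert vn at [7, 8, 13] -> counters=[2,0,5,0,0,2,0,3,9,2,2,3,3,5]
Step 17: insert w at [8, 9, 10] -> counters=[2,0,5,0,0,2,0,3,10,3,3,3,3,5]
Step 18: insert spn at [0, 5, 8] -> counters=[3,0,5,0,0,3,0,3,11,3,3,3,3,5]
Query sfx: check counters[1]=0 counters[2]=5 counters[11]=3 -> no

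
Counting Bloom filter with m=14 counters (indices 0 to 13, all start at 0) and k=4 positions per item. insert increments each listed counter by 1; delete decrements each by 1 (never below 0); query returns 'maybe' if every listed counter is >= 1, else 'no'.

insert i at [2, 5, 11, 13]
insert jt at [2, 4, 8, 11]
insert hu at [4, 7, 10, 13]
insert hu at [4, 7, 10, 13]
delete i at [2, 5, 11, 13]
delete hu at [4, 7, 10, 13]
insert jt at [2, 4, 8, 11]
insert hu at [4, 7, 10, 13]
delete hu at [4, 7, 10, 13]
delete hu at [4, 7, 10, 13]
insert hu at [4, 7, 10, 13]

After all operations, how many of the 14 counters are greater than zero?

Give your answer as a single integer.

Step 1: insert i at [2, 5, 11, 13] -> counters=[0,0,1,0,0,1,0,0,0,0,0,1,0,1]
Step 2: insert jt at [2, 4, 8, 11] -> counters=[0,0,2,0,1,1,0,0,1,0,0,2,0,1]
Step 3: insert hu at [4, 7, 10, 13] -> counters=[0,0,2,0,2,1,0,1,1,0,1,2,0,2]
Step 4: insert hu at [4, 7, 10, 13] -> counters=[0,0,2,0,3,1,0,2,1,0,2,2,0,3]
Step 5: delete i at [2, 5, 11, 13] -> counters=[0,0,1,0,3,0,0,2,1,0,2,1,0,2]
Step 6: delete hu at [4, 7, 10, 13] -> counters=[0,0,1,0,2,0,0,1,1,0,1,1,0,1]
Step 7: insert jt at [2, 4, 8, 11] -> counters=[0,0,2,0,3,0,0,1,2,0,1,2,0,1]
Step 8: insert hu at [4, 7, 10, 13] -> counters=[0,0,2,0,4,0,0,2,2,0,2,2,0,2]
Step 9: delete hu at [4, 7, 10, 13] -> counters=[0,0,2,0,3,0,0,1,2,0,1,2,0,1]
Step 10: delete hu at [4, 7, 10, 13] -> counters=[0,0,2,0,2,0,0,0,2,0,0,2,0,0]
Step 11: insert hu at [4, 7, 10, 13] -> counters=[0,0,2,0,3,0,0,1,2,0,1,2,0,1]
Final counters=[0,0,2,0,3,0,0,1,2,0,1,2,0,1] -> 7 nonzero

Answer: 7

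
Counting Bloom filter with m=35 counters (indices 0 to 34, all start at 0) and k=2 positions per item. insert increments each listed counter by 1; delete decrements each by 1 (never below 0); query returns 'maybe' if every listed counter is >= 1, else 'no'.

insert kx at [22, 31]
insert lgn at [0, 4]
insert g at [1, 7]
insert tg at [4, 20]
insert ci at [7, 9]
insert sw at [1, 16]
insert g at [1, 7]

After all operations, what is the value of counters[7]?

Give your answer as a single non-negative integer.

Step 1: insert kx at [22, 31] -> counters=[0,0,0,0,0,0,0,0,0,0,0,0,0,0,0,0,0,0,0,0,0,0,1,0,0,0,0,0,0,0,0,1,0,0,0]
Step 2: insert lgn at [0, 4] -> counters=[1,0,0,0,1,0,0,0,0,0,0,0,0,0,0,0,0,0,0,0,0,0,1,0,0,0,0,0,0,0,0,1,0,0,0]
Step 3: insert g at [1, 7] -> counters=[1,1,0,0,1,0,0,1,0,0,0,0,0,0,0,0,0,0,0,0,0,0,1,0,0,0,0,0,0,0,0,1,0,0,0]
Step 4: insert tg at [4, 20] -> counters=[1,1,0,0,2,0,0,1,0,0,0,0,0,0,0,0,0,0,0,0,1,0,1,0,0,0,0,0,0,0,0,1,0,0,0]
Step 5: insert ci at [7, 9] -> counters=[1,1,0,0,2,0,0,2,0,1,0,0,0,0,0,0,0,0,0,0,1,0,1,0,0,0,0,0,0,0,0,1,0,0,0]
Step 6: insert sw at [1, 16] -> counters=[1,2,0,0,2,0,0,2,0,1,0,0,0,0,0,0,1,0,0,0,1,0,1,0,0,0,0,0,0,0,0,1,0,0,0]
Step 7: insert g at [1, 7] -> counters=[1,3,0,0,2,0,0,3,0,1,0,0,0,0,0,0,1,0,0,0,1,0,1,0,0,0,0,0,0,0,0,1,0,0,0]
Final counters=[1,3,0,0,2,0,0,3,0,1,0,0,0,0,0,0,1,0,0,0,1,0,1,0,0,0,0,0,0,0,0,1,0,0,0] -> counters[7]=3

Answer: 3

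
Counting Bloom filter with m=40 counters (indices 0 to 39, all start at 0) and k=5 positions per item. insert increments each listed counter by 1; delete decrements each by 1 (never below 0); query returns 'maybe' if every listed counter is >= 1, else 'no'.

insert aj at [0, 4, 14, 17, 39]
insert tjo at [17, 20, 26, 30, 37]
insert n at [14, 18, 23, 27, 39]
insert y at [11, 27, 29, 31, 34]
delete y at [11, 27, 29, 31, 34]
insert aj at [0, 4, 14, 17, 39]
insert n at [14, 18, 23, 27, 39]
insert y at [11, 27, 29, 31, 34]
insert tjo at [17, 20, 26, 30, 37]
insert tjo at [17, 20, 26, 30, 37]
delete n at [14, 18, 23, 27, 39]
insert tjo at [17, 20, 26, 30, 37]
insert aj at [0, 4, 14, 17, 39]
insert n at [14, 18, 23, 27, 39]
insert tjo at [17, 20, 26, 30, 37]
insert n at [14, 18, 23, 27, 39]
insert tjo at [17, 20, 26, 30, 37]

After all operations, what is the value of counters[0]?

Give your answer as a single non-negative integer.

Step 1: insert aj at [0, 4, 14, 17, 39] -> counters=[1,0,0,0,1,0,0,0,0,0,0,0,0,0,1,0,0,1,0,0,0,0,0,0,0,0,0,0,0,0,0,0,0,0,0,0,0,0,0,1]
Step 2: insert tjo at [17, 20, 26, 30, 37] -> counters=[1,0,0,0,1,0,0,0,0,0,0,0,0,0,1,0,0,2,0,0,1,0,0,0,0,0,1,0,0,0,1,0,0,0,0,0,0,1,0,1]
Step 3: insert n at [14, 18, 23, 27, 39] -> counters=[1,0,0,0,1,0,0,0,0,0,0,0,0,0,2,0,0,2,1,0,1,0,0,1,0,0,1,1,0,0,1,0,0,0,0,0,0,1,0,2]
Step 4: insert y at [11, 27, 29, 31, 34] -> counters=[1,0,0,0,1,0,0,0,0,0,0,1,0,0,2,0,0,2,1,0,1,0,0,1,0,0,1,2,0,1,1,1,0,0,1,0,0,1,0,2]
Step 5: delete y at [11, 27, 29, 31, 34] -> counters=[1,0,0,0,1,0,0,0,0,0,0,0,0,0,2,0,0,2,1,0,1,0,0,1,0,0,1,1,0,0,1,0,0,0,0,0,0,1,0,2]
Step 6: insert aj at [0, 4, 14, 17, 39] -> counters=[2,0,0,0,2,0,0,0,0,0,0,0,0,0,3,0,0,3,1,0,1,0,0,1,0,0,1,1,0,0,1,0,0,0,0,0,0,1,0,3]
Step 7: insert n at [14, 18, 23, 27, 39] -> counters=[2,0,0,0,2,0,0,0,0,0,0,0,0,0,4,0,0,3,2,0,1,0,0,2,0,0,1,2,0,0,1,0,0,0,0,0,0,1,0,4]
Step 8: insert y at [11, 27, 29, 31, 34] -> counters=[2,0,0,0,2,0,0,0,0,0,0,1,0,0,4,0,0,3,2,0,1,0,0,2,0,0,1,3,0,1,1,1,0,0,1,0,0,1,0,4]
Step 9: insert tjo at [17, 20, 26, 30, 37] -> counters=[2,0,0,0,2,0,0,0,0,0,0,1,0,0,4,0,0,4,2,0,2,0,0,2,0,0,2,3,0,1,2,1,0,0,1,0,0,2,0,4]
Step 10: insert tjo at [17, 20, 26, 30, 37] -> counters=[2,0,0,0,2,0,0,0,0,0,0,1,0,0,4,0,0,5,2,0,3,0,0,2,0,0,3,3,0,1,3,1,0,0,1,0,0,3,0,4]
Step 11: delete n at [14, 18, 23, 27, 39] -> counters=[2,0,0,0,2,0,0,0,0,0,0,1,0,0,3,0,0,5,1,0,3,0,0,1,0,0,3,2,0,1,3,1,0,0,1,0,0,3,0,3]
Step 12: insert tjo at [17, 20, 26, 30, 37] -> counters=[2,0,0,0,2,0,0,0,0,0,0,1,0,0,3,0,0,6,1,0,4,0,0,1,0,0,4,2,0,1,4,1,0,0,1,0,0,4,0,3]
Step 13: insert aj at [0, 4, 14, 17, 39] -> counters=[3,0,0,0,3,0,0,0,0,0,0,1,0,0,4,0,0,7,1,0,4,0,0,1,0,0,4,2,0,1,4,1,0,0,1,0,0,4,0,4]
Step 14: insert n at [14, 18, 23, 27, 39] -> counters=[3,0,0,0,3,0,0,0,0,0,0,1,0,0,5,0,0,7,2,0,4,0,0,2,0,0,4,3,0,1,4,1,0,0,1,0,0,4,0,5]
Step 15: insert tjo at [17, 20, 26, 30, 37] -> counters=[3,0,0,0,3,0,0,0,0,0,0,1,0,0,5,0,0,8,2,0,5,0,0,2,0,0,5,3,0,1,5,1,0,0,1,0,0,5,0,5]
Step 16: insert n at [14, 18, 23, 27, 39] -> counters=[3,0,0,0,3,0,0,0,0,0,0,1,0,0,6,0,0,8,3,0,5,0,0,3,0,0,5,4,0,1,5,1,0,0,1,0,0,5,0,6]
Step 17: insert tjo at [17, 20, 26, 30, 37] -> counters=[3,0,0,0,3,0,0,0,0,0,0,1,0,0,6,0,0,9,3,0,6,0,0,3,0,0,6,4,0,1,6,1,0,0,1,0,0,6,0,6]
Final counters=[3,0,0,0,3,0,0,0,0,0,0,1,0,0,6,0,0,9,3,0,6,0,0,3,0,0,6,4,0,1,6,1,0,0,1,0,0,6,0,6] -> counters[0]=3

Answer: 3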